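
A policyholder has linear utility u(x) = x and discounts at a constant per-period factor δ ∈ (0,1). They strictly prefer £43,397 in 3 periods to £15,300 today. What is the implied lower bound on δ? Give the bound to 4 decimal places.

The preference means 15300 < δ^3·43397.
Hence δ^3 > 15300/43397 = 0.35256, and x ↦ x^(1/3) is increasing on (0,∞).
δ > (15300/43397)^(1/3) ≈ 0.7064.

δ > 0.7064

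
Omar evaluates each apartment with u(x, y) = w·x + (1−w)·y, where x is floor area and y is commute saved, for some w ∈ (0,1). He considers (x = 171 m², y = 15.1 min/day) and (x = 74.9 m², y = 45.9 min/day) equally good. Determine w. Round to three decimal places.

Indifference: w·171 + (1−w)·15.1 = w·74.9 + (1−w)·45.9.
Collecting terms: w·96.1 = (1−w)·30.8.
So w/(1−w) = 30.8/96.1 = 0.3205, giving w = 30.8/(96.1+30.8) = 0.243.

w = 0.243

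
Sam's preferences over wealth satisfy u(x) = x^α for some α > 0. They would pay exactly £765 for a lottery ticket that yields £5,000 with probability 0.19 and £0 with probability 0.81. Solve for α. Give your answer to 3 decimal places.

EU(lottery) = 0.19·5000^α + 0.81·0 = 0.19·5000^α.
Setting u(765) equal to that: 765^α = 0.19·5000^α ⇒ (765/5000)^α = 0.19.
α = ln(0.19) / ln(765/5000) = -1.660731/-1.877317 ≈ 0.885.

α ≈ 0.885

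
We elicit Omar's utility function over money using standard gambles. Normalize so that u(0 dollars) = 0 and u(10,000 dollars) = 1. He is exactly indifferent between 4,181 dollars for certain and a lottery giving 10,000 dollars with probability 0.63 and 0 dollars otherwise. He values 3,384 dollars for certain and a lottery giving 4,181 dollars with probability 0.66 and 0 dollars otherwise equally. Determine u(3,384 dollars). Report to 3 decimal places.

0.416

From the first indifference, u(4,181 dollars) = 0.63·u(10,000 dollars) + 0.37·u(0 dollars) = 0.63·1 + 0.37·0 = 0.63.
The second indifference gives u(3,384 dollars) = 0.66·u(4,181 dollars) + 0.34·u(0 dollars) = 0.66·0.63 + 0.34·0.00 = 0.4158.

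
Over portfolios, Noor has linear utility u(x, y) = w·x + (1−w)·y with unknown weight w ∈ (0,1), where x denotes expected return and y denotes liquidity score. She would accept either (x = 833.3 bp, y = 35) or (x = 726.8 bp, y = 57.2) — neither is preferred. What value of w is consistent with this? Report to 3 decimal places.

w = 0.172

u(833.3,35) = u(726.8,57.2) means w·833.3 + (1−w)·35 = w·726.8 + (1−w)·57.2.
Rearranging, 106.5·w − 22.2·(1−w) = 0.
So w/(1−w) = 22.2/106.5 = 0.2085, giving w = 22.2/(106.5+22.2) = 0.172.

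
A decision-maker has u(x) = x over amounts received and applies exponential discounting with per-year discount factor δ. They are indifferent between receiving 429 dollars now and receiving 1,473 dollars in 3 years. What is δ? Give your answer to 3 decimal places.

δ ≈ 0.663

The payoff in 3 years is discounted by δ^3, so u(429) = δ^3·u(1473) and δ^3 = u(429)/u(1473).
With u(x) = x: δ^3 = 429/1473 = 0.29124.
Taking the cube root: δ = 0.29124^(1/3) ≈ 0.663.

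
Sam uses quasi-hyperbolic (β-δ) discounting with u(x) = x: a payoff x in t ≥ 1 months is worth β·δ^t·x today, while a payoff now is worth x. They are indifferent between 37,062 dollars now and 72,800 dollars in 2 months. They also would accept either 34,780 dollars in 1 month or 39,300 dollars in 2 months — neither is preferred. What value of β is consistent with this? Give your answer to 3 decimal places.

Both payoffs in the second observation are in the future, so β drops out: δ^1·34780 = δ^2·39300 ⇒ δ = 34780/39300 = 0.88499.
The first indifference: 37062 = β·δ^2·72800, so β = 37062/(δ^2·72800) = 37062/(0.78320·72800) ≈ 0.650.

β ≈ 0.650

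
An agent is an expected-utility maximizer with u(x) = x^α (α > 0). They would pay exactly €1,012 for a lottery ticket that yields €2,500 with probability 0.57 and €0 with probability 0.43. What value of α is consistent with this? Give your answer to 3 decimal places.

α ≈ 0.622

Since u(0) = 0, the lottery's EU is 0.57·2500^α.
Indifference: 1012^α = 0.57·2500^α, so (1012/2500)^α = 0.57.
Take logs: α = ln 0.57 / ln(1012/2500) ≈ 0.62156.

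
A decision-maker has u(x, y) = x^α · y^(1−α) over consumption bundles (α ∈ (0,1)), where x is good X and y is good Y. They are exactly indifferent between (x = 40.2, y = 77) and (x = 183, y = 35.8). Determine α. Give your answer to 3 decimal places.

α ≈ 0.336

Indifference: 40.2^α · 77^(1−α) = 183^α · 35.8^(1−α).
(40.2/183)^α = (35.8/77)^(1−α); take logs: α·ln(40.2/183) = (1−α)·ln(35.8/77), i.e. α·-1.515619 = (1−α)·-0.765858.
Thus α·(-2.281477) = -0.765858, so α = -0.765858/-2.281477 ≈ 0.336.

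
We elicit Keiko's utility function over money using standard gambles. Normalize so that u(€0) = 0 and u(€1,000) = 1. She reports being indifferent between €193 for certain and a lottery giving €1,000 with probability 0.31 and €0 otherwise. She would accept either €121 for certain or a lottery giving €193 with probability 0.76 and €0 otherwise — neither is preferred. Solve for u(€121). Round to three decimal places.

0.236

First, u(€193) = 0.31·u(€1,000) + 0.69·u(€0) = 0.31.
The second indifference gives u(€121) = 0.76·u(€193) + 0.24·u(€0) = 0.76·0.31 + 0.24·0.00 = 0.2356.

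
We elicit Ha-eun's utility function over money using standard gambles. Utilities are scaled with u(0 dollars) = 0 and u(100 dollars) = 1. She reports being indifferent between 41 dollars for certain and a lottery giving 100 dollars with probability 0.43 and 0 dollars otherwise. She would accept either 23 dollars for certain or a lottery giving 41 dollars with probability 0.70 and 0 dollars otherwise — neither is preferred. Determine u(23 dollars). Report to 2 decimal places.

First, u(41 dollars) = 0.43·u(100 dollars) + 0.57·u(0 dollars) = 0.43.
The second indifference gives u(23 dollars) = 0.70·u(41 dollars) + 0.30·u(0 dollars) = 0.70·0.43 + 0.30·0.00 = 0.3010.

0.30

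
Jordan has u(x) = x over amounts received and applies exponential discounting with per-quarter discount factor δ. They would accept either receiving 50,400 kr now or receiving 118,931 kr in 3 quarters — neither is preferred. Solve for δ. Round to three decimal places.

Equating discounted utilities: u(50400) = δ^3·u(118931) ⇒ δ^3 = u(50400)/u(118931).
With u(x) = x: δ^3 = 50400/118931 = 0.42378.
Taking the cube root: δ = 0.42378^(1/3) ≈ 0.751.

δ ≈ 0.751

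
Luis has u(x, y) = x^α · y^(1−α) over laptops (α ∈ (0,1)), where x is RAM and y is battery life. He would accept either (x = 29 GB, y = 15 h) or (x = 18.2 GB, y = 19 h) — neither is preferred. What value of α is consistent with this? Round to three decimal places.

α ≈ 0.337

The Cobb–Douglas utilities coincide, so 29^α·15^(1−α) = 18.2^α·19^(1−α).
Taking logs: α·ln 29 + (1−α)·ln 15 = α·ln 18.2 + (1−α)·ln 19, i.e. α·0.465874 = (1−α)·0.236389.
So α/(1−α) = (0.236389)/(0.465874) = 0.507410, and α = 0.507410/1.507410 ≈ 0.337.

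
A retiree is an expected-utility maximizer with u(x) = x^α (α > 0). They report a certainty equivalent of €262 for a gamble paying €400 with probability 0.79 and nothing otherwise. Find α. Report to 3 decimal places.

The lottery's expected utility is 0.79·u(400) + 0.21·u(0) = 0.79·400^α (since u(0) = 0 for α > 0).
Equating: 262^α = 0.79·400^α, i.e. 0.6550^α = 0.79.
α = ln(0.79) / ln(262/400) = -0.235722/-0.423120 ≈ 0.557.

α ≈ 0.557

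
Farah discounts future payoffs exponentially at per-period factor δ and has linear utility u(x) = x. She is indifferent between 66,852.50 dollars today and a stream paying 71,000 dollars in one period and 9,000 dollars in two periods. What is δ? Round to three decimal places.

δ ≈ 0.850

Equating present values: 66852.50 = 71000δ + 9000δ².
That is, 9000δ² + 71000δ − 66852.50 = 0, a quadratic in δ.
By the quadratic formula (taking the positive root), δ = (−71000 + √7447690000.00) / 18000 ≈ 0.850.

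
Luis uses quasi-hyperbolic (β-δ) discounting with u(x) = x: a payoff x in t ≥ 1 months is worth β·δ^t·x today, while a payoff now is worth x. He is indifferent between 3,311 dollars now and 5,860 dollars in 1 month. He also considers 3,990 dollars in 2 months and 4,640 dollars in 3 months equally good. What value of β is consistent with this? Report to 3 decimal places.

β ≈ 0.657

Both payoffs in the second observation are in the future, so β drops out: δ^2·3990 = δ^3·4640 ⇒ δ = 3990/4640 = 0.85991.
The first indifference: 3311 = β·δ·5860, so β = 3311/(δ·5860) = 3311/(0.85991·5860) ≈ 0.657.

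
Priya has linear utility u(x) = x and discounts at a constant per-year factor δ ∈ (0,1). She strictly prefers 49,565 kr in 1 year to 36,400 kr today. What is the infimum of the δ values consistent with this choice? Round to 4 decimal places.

δ > 0.7344

Under u(x) = x this choice says 36400 < δ·49565.
So δ > 36400/49565 = 0.73439.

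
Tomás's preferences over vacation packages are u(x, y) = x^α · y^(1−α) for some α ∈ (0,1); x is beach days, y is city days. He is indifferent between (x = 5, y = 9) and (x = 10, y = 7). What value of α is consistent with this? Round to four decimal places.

The Cobb–Douglas utilities coincide, so 5^α·9^(1−α) = 10^α·7^(1−α).
Taking logs: α·ln 5 + (1−α)·ln 9 = α·ln 10 + (1−α)·ln 7, i.e. α·-0.6931472 = (1−α)·-0.2513144.
Thus α·(-0.9444616) = -0.2513144, so α = -0.2513144/-0.9444616 ≈ 0.2661.

α ≈ 0.2661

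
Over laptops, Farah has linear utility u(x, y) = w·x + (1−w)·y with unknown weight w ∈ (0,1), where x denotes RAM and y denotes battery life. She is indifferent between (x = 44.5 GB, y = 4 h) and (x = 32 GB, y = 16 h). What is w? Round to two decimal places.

w = 0.49

Equating utilities: w·44.5 + (1−w)·4 = w·32 + (1−w)·16.
Rearranging, 12.5·w − 12·(1−w) = 0.
The marginal rate of substitution is 12/12.5, so w = 12/(12.5+12) = 0.49.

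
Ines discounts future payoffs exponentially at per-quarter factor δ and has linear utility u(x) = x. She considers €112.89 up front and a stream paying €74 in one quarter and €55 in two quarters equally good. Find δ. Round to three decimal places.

Equating present values: 112.89 = 74δ + 55δ².
Rearranged: 55δ² + 74δ − 112.89 = 0.
By the quadratic formula (taking the positive root), δ = (−74 + √30311.80) / 110 ≈ 0.910.

δ ≈ 0.910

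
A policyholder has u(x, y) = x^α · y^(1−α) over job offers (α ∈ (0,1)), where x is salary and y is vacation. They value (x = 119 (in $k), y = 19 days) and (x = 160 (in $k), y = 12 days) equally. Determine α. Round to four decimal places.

Set the two utilities equal: 119^α·19^(1−α) = 160^α·12^(1−α).
Rearrange to (119/160)^α = (12/19)^(1−α) and take logs: α·-0.2960503 = (1−α)·-0.4595323.
Thus α·(-0.7555826) = -0.4595323, so α = -0.4595323/-0.7555826 ≈ 0.6082.

α ≈ 0.6082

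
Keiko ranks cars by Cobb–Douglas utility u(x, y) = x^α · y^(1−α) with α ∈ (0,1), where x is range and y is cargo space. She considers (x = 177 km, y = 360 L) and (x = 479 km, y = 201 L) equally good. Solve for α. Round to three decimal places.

Set the two utilities equal: 177^α·360^(1−α) = 479^α·201^(1−α).
Taking logs: α·ln 177 + (1−α)·ln 360 = α·ln 479 + (1−α)·ln 201, i.e. α·-0.995551 = (1−α)·-0.582799.
So α/(1−α) = (-0.582799)/(-0.995551) = 0.585403, and α = 0.585403/1.585403 ≈ 0.369.

α ≈ 0.369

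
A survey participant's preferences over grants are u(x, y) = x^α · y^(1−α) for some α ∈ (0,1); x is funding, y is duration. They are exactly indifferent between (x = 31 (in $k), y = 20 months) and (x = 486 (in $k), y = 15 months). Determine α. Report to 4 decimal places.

α ≈ 0.0946

Indifference: 31^α · 20^(1−α) = 486^α · 15^(1−α).
(31/486)^α = (15/20)^(1−α); take logs: α·ln(31/486) = (1−α)·ln(15/20), i.e. α·-2.7522214 = (1−α)·-0.2876821.
With A = -2.7522214 and B = -0.2876821: α·A = (1−α)·B, so α = B/(A+B) = -0.2876821/-3.0399035 ≈ 0.0946.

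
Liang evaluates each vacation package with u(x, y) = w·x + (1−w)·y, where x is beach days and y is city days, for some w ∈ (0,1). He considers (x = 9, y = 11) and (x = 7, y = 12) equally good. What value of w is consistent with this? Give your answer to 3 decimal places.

w = 0.333

Equating utilities: w·9 + (1−w)·11 = w·7 + (1−w)·12.
w·(9−7) = (1−w)·(12−11), i.e. w·2 = (1−w)·1.
Hence w = 1/(2+1) = 1/3 = 0.333.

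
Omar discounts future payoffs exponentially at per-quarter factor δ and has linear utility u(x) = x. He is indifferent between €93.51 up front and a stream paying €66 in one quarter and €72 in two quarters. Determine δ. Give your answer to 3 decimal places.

The stream is worth 66δ + 72δ² today, so 66δ + 72δ² = 93.51.
That is, 72δ² + 66δ − 93.51 = 0, a quadratic in δ.
The positive root is δ = [−66 + √(66² + 4·72·93.51)] / (2·72) = (−66 + 176.881)/144 ≈ 0.770.

δ ≈ 0.770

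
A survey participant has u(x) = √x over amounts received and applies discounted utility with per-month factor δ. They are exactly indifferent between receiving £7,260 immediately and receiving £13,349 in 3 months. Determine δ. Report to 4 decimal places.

Equating discounted utilities: u(7260) = δ^3·u(13349) ⇒ δ^3 = u(7260)/u(13349).
Since u(x) = √x, δ^3 = √(7260/13349) = 0.73747.
Hence δ = (0.73747)^(1/3) = 0.903472.

δ ≈ 0.9035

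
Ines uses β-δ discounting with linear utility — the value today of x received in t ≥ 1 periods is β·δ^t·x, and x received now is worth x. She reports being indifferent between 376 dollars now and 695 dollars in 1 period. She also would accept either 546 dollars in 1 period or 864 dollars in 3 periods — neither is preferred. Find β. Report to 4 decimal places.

β ≈ 0.6806

Both payoffs in the second observation are in the future, so β drops out: δ^1·546 = δ^3·864 ⇒ δ^2 = 546/864 = 0.63194, so δ = 0.79495.
Substituting δ into 376 = β·δ·695: β = 376/(552.490) ≈ 0.6806.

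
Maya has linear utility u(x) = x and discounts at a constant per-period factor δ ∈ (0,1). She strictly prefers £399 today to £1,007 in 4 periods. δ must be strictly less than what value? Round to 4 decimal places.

Under u(x) = x this choice says 399 > δ^4·1007.
Dividing by 1007: δ^4 < 0.39623. Both sides are positive, so the 4th root keeps the direction.
δ < (399/1007)^(1/4) ≈ 0.7934.

δ < 0.7934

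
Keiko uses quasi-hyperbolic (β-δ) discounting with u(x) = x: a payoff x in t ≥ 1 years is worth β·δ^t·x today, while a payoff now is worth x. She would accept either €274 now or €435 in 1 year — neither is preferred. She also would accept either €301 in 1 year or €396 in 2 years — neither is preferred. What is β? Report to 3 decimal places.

Both payoffs in the second observation are in the future, so β drops out: δ^1·301 = δ^2·396 ⇒ δ = 301/396 = 0.76010.
The first indifference: 274 = β·δ·435, so β = 274/(δ·435) = 274/(0.76010·435) ≈ 0.829.

β ≈ 0.829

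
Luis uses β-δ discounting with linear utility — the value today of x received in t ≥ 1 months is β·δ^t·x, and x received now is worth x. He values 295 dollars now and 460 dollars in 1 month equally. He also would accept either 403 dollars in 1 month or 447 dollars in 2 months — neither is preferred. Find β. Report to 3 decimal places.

β ≈ 0.711

From the later pair, β·δ^1·403 = β·δ^2·447; dividing through, δ = 403/447 = 0.90157.
Substituting δ into 295 = β·δ·460: β = 295/(414.720) ≈ 0.711.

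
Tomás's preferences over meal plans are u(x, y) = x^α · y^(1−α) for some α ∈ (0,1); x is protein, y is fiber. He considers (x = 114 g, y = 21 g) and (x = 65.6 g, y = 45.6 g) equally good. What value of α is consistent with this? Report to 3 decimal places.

α ≈ 0.584

The Cobb–Douglas utilities coincide, so 114^α·21^(1−α) = 65.6^α·45.6^(1−α).
Rearrange to (114/65.6)^α = (45.6/21)^(1−α) and take logs: α·0.552623 = (1−α)·0.775385.
With A = 0.552623 and B = 0.775385: α·A = (1−α)·B, so α = B/(A+B) = 0.775385/1.328008 ≈ 0.584.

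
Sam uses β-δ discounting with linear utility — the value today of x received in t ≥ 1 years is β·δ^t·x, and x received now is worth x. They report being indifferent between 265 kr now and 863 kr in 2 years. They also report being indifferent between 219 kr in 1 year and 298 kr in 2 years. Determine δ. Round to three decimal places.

The second indifference involves only future payoffs, so β cancels: β·δ^1·219 = β·δ^2·298, giving δ = 219/298 = 0.73490.

δ ≈ 0.735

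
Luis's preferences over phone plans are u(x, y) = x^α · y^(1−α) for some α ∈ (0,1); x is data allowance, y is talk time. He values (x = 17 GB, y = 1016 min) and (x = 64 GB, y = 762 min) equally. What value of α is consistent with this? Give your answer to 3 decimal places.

The Cobb–Douglas utilities coincide, so 17^α·1016^(1−α) = 64^α·762^(1−α).
Rearrange to (17/64)^α = (762/1016)^(1−α) and take logs: α·-1.325670 = (1−α)·-0.287682.
Thus α·(-1.613352) = -0.287682, so α = -0.287682/-1.613352 ≈ 0.178.

α ≈ 0.178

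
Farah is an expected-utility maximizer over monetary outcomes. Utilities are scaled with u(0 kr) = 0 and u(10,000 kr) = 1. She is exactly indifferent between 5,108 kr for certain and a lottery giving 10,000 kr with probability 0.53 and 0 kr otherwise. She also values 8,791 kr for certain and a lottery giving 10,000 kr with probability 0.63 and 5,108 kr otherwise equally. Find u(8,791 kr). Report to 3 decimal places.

From the first indifference, u(5,108 kr) = 0.53·u(10,000 kr) + 0.47·u(0 kr) = 0.53·1 + 0.47·0 = 0.53.
The second indifference gives u(8,791 kr) = 0.63·u(10,000 kr) + 0.37·u(5,108 kr) = 0.63·1.00 + 0.37·0.53 = 0.8261.

0.826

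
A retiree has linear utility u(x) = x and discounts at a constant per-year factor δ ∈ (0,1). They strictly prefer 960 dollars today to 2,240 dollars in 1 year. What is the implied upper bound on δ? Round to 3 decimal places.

δ < 0.429

Comparing present values: 960 > δ·2240.
So δ < 960/2240 = 0.42857.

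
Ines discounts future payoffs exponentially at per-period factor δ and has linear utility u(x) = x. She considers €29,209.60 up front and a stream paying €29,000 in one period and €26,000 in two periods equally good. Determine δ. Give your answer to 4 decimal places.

δ ≈ 0.6400

Present value of the stream is 29000·δ + 26000·δ². Indifference gives 29000δ + 26000δ² = 29209.60.
So 26000δ² + 29000δ − 29209.60 = 0.
The positive root is δ = [−29000 + √(29000² + 4·26000·29209.60)] / (2·26000) = (−29000 + 62280.000)/52000 ≈ 0.6400.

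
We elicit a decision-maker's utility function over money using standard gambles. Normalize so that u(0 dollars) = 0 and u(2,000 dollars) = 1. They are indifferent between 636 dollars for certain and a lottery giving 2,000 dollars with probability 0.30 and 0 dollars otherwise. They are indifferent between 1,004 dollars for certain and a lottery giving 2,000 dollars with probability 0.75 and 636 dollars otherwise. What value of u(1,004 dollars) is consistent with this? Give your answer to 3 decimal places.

From the first indifference, u(636 dollars) = 0.30·u(2,000 dollars) + 0.70·u(0 dollars) = 0.30·1 + 0.70·0 = 0.30.
Chaining: u(1,004 dollars) = 0.75·1.00 + 0.25·0.30 = 0.8250.

0.825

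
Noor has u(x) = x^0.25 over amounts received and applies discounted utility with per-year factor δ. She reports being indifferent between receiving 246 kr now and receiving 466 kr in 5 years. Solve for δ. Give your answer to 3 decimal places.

δ ≈ 0.969

Equating discounted utilities: u(246) = δ^5·u(466) ⇒ δ^5 = u(246)/u(466).
With u(x) = x^0.25: δ^5 = 246^0.25/466^0.25 = (246/466)^0.25 = 0.85239.
Taking the 5th root: δ = 0.85239^(1/5) ≈ 0.969.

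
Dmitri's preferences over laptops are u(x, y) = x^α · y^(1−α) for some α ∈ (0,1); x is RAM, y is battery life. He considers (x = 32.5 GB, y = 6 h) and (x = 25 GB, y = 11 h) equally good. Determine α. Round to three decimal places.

Indifference: 32.5^α · 6^(1−α) = 25^α · 11^(1−α).
(32.5/25)^α = (11/6)^(1−α); take logs: α·ln(32.5/25) = (1−α)·ln(11/6), i.e. α·0.262364 = (1−α)·0.606136.
Thus α·(0.868500) = 0.606136, so α = 0.606136/0.868500 ≈ 0.698.

α ≈ 0.698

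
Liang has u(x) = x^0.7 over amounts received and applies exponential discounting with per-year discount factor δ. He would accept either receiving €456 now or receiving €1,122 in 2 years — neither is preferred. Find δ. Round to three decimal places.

The payoff in 2 years is discounted by δ^2, so u(456) = δ^2·u(1122) and δ^2 = u(456)/u(1122).
With u(x) = x^0.7: δ^2 = 456^0.7/1122^0.7 = (456/1122)^0.7 = 0.53245.
Taking the square root: δ = 0.53245^(1/2) ≈ 0.730.

δ ≈ 0.730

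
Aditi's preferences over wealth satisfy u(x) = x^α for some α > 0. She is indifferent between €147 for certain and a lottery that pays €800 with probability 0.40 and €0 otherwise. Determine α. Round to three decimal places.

EU(lottery) = 0.40·800^α + 0.60·0 = 0.40·800^α.
Setting u(147) equal to that: 147^α = 0.40·800^α ⇒ (147/800)^α = 0.40.
Taking logs: α·ln(147/800) = ln(0.40), so α = -0.916291 / -1.694179 ≈ 0.541.

α ≈ 0.541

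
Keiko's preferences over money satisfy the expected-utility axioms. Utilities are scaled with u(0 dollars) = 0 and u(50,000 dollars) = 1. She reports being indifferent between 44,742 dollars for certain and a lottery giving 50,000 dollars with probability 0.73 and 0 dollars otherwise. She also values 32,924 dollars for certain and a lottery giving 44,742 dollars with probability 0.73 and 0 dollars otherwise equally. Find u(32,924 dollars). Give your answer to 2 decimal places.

0.53

The first gamble pins u(44,742 dollars): it must equal 0.73·1 + 0.27·0 = 0.73.
The second indifference gives u(32,924 dollars) = 0.73·u(44,742 dollars) + 0.27·u(0 dollars) = 0.73·0.73 + 0.27·0.00 = 0.5329.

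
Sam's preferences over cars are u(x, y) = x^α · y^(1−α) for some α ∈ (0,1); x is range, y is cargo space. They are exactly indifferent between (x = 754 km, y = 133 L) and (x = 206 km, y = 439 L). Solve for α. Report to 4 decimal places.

The Cobb–Douglas utilities coincide, so 754^α·133^(1−α) = 206^α·439^(1−α).
Taking logs: α·ln 754 + (1−α)·ln 133 = α·ln 206 + (1−α)·ln 439, i.e. α·1.2975162 = (1−α)·1.1941503.
So α/(1−α) = (1.1941503)/(1.2975162) = 0.9203356, and α = 0.9203356/1.9203356 ≈ 0.4793.

α ≈ 0.4793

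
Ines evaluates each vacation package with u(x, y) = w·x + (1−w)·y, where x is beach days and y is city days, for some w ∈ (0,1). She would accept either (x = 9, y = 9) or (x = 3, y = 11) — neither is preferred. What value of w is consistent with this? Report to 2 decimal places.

Indifference: w·9 + (1−w)·9 = w·3 + (1−w)·11.
Collecting terms: w·6 = (1−w)·2.
The marginal rate of substitution is 2/6, so w = 2/(6+2) = 0.25.

w = 0.25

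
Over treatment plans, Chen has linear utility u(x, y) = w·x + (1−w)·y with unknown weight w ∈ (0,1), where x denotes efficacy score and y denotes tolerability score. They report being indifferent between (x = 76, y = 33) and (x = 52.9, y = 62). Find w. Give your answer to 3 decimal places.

w = 0.557

u(76,33) = u(52.9,62) means w·76 + (1−w)·33 = w·52.9 + (1−w)·62.
w·(76−52.9) = (1−w)·(62−33), i.e. w·23.1 = (1−w)·29.
So w/(1−w) = 29/23.1 = 1.2554, giving w = 29/(23.1+29) = 0.557.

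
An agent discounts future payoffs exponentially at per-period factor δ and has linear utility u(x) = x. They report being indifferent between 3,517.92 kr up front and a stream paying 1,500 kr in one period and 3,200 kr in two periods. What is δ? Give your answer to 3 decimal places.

Equating present values: 3517.92 = 1500δ + 3200δ².
Rearranged: 3200δ² + 1500δ − 3517.92 = 0.
δ = (−1500 + √(1500² + 4·3200·3517.92)) / (2·3200) = (−1500 + √47279376.00) / 6400 ≈ 0.840.

δ ≈ 0.840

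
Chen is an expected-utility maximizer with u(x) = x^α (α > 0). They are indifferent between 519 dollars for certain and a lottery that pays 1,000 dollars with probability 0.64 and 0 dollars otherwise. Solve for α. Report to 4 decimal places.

α ≈ 0.6805

The lottery's expected utility is 0.64·u(1000) + 0.36·u(0) = 0.64·1000^α (since u(0) = 0 for α > 0).
Equating: 519^α = 0.64·1000^α, i.e. 0.5190^α = 0.64.
Taking logs: α·ln(519/1000) = ln(0.64), so α = -0.4462871 / -0.6558514 ≈ 0.6805.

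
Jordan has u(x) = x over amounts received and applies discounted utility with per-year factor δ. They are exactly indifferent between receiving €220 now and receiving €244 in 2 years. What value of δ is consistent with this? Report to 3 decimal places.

Indifference means u(220) = δ^2 · u(244), so δ^2 = u(220)/u(244).
With u(x) = x: δ^2 = 220/244 = 0.90164.
So δ = 0.90164^(1/2) ≈ 0.950.

δ ≈ 0.950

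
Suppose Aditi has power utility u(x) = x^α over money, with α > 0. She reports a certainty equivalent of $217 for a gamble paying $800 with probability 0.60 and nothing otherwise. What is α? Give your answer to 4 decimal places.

α ≈ 0.3915

The lottery's expected utility is 0.60·u(800) + 0.40·u(0) = 0.60·800^α (since u(0) = 0 for α > 0).
Equating: 217^α = 0.60·800^α, i.e. 0.2712^α = 0.60.
Taking logs: α·ln(217/800) = ln(0.60), so α = -0.5108256 / -1.3047144 ≈ 0.3915.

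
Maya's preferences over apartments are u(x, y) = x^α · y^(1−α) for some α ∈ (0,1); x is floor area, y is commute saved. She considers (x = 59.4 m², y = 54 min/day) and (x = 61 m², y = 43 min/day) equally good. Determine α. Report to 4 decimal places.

Indifference: 59.4^α · 54^(1−α) = 61^α · 43^(1−α).
Taking logs: α·ln 59.4 + (1−α)·ln 54 = α·ln 61 + (1−α)·ln 43, i.e. α·-0.0265796 = (1−α)·-0.2277839.
Thus α·(-0.2543635) = -0.2277839, so α = -0.2277839/-0.2543635 ≈ 0.8955.

α ≈ 0.8955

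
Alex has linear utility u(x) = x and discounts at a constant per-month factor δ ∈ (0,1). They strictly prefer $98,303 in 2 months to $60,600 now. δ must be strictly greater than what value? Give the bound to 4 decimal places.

The preference means 60600 < δ^2·98303.
Hence δ^2 > 60600/98303 = 0.61646, and x ↦ x^(1/2) is increasing on (0,∞).
δ > 0.61646^(1/2) = 0.7852.

δ > 0.7852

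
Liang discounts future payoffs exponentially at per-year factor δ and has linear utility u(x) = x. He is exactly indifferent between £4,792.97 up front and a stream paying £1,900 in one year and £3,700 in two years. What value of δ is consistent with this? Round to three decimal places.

δ ≈ 0.910

Equating present values: 4792.97 = 1900δ + 3700δ².
So 3700δ² + 1900δ − 4792.97 = 0.
The positive root is δ = [−1900 + √(1900² + 4·3700·4792.97)] / (2·3700) = (−1900 + 8634.000)/7400 ≈ 0.910.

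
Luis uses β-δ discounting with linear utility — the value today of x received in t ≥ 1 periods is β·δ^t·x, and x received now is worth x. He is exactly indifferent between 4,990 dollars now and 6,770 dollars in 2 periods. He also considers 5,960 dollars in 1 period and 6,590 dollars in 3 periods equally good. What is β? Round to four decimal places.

The second indifference involves only future payoffs, so β cancels: β·δ^1·5960 = β·δ^3·6590, giving δ^2 = 5960/6590 = 0.90440, so δ = 0.95100.
Now use the now-vs-future pair: 4990 = β·δ^2·6770 gives β = 4990/(0.90440·6770) ≈ 0.8150.

β ≈ 0.8150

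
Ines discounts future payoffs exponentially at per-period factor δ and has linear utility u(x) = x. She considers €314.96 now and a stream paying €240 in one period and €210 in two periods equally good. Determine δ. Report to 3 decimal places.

δ ≈ 0.780

Present value of the stream is 240·δ + 210·δ². Indifference gives 240δ + 210δ² = 314.96.
That is, 210δ² + 240δ − 314.96 = 0, a quadratic in δ.
By the quadratic formula (taking the positive root), δ = (−240 + √322166.40) / 420 ≈ 0.780.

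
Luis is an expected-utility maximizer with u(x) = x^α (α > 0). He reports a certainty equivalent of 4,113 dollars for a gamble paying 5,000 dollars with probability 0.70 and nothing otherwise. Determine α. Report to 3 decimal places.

Since u(0) = 0, the lottery's EU is 0.70·5000^α.
Equating: 4113^α = 0.70·5000^α, i.e. 0.8226^α = 0.70.
Take logs: α = ln 0.70 / ln(4113/5000) ≈ 1.82643.

α ≈ 1.826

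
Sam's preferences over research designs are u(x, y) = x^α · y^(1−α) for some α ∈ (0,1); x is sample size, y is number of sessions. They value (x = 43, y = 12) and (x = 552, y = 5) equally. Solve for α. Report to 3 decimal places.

The Cobb–Douglas utilities coincide, so 43^α·12^(1−α) = 552^α·5^(1−α).
(43/552)^α = (5/12)^(1−α); take logs: α·ln(43/552) = (1−α)·ln(5/12), i.e. α·-2.552348 = (1−α)·-0.875469.
With A = -2.552348 and B = -0.875469: α·A = (1−α)·B, so α = B/(A+B) = -0.875469/-3.427817 ≈ 0.255.

α ≈ 0.255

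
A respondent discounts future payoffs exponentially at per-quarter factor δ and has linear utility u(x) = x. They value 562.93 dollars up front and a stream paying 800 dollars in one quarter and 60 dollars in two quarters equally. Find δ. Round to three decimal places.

δ ≈ 0.670

Present value of the stream is 800·δ + 60·δ². Indifference gives 800δ + 60δ² = 562.93.
So 60δ² + 800δ − 562.93 = 0.
δ = (−800 + √(800² + 4·60·562.93)) / (2·60) = (−800 + √775103.20) / 120 ≈ 0.670.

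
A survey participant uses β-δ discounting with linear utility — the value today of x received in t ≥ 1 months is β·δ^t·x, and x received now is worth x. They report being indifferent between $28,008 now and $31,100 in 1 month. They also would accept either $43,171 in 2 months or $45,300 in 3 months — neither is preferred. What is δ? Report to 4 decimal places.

δ ≈ 0.9530

The second indifference involves only future payoffs, so β cancels: β·δ^2·43171 = β·δ^3·45300, giving δ = 43171/45300 = 0.95300.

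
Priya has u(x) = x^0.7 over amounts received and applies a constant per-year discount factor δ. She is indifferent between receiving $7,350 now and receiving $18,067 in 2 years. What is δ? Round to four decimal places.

δ ≈ 0.7299

The payoff in 2 years is discounted by δ^2, so u(7350) = δ^2·u(18067) and δ^2 = u(7350)/u(18067).
With u(x) = x^0.7: δ^2 = 7350^0.7/18067^0.7 = (7350/18067)^0.7 = 0.53282.
Taking the square root: δ = 0.53282^(1/2) ≈ 0.7299.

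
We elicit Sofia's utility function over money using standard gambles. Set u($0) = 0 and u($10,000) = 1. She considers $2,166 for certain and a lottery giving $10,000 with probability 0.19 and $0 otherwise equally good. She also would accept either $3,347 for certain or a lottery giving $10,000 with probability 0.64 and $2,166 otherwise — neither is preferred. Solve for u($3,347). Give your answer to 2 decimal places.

From the first indifference, u($2,166) = 0.19·u($10,000) + 0.81·u($0) = 0.19·1 + 0.81·0 = 0.19.
Chaining: u($3,347) = 0.64·1.00 + 0.36·0.19 = 0.7084.

0.71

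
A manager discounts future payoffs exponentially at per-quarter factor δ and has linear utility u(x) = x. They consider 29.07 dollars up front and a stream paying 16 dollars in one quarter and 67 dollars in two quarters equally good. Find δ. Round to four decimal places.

The stream is worth 16δ + 67δ² today, so 16δ + 67δ² = 29.07.
Rearranged: 67δ² + 16δ − 29.07 = 0.
The positive root is δ = [−16 + √(16² + 4·67·29.07)] / (2·67) = (−16 + 89.704)/134 ≈ 0.5500.

δ ≈ 0.5500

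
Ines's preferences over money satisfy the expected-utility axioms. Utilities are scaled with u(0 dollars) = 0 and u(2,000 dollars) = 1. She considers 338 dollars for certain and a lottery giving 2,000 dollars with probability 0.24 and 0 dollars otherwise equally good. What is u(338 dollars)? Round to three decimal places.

0.240

By the standard-gamble method, u(338 dollars) is just the indifference probability on the best outcome: 0.24.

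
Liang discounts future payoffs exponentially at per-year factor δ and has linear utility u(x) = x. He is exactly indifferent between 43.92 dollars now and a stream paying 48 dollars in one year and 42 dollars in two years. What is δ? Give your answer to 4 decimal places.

The stream is worth 48δ + 42δ² today, so 48δ + 42δ² = 43.92.
Rearranged: 42δ² + 48δ − 43.92 = 0.
δ = (−48 + √(48² + 4·42·43.92)) / (2·42) = (−48 + √9682.56) / 84 ≈ 0.6000.

δ ≈ 0.6000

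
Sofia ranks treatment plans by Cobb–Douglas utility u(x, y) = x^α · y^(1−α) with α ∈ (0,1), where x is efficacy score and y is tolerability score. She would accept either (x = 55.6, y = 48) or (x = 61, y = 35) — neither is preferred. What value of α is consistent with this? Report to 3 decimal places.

Indifference: 55.6^α · 48^(1−α) = 61^α · 35^(1−α).
Rearrange to (55.6/61)^α = (35/48)^(1−α) and take logs: α·-0.092691 = (1−α)·-0.315853.
Thus α·(-0.408544) = -0.315853, so α = -0.315853/-0.408544 ≈ 0.773.

α ≈ 0.773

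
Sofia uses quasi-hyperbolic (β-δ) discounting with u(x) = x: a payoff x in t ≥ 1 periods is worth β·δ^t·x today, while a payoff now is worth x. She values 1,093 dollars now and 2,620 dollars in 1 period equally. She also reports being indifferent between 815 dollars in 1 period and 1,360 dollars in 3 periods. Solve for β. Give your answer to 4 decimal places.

From the later pair, β·δ^1·815 = β·δ^3·1360; dividing through, δ^2 = 815/1360 = 0.59926, so δ = 0.77412.
Substituting δ into 1093 = β·δ·2620: β = 1093/(2028.199) ≈ 0.5389.

β ≈ 0.5389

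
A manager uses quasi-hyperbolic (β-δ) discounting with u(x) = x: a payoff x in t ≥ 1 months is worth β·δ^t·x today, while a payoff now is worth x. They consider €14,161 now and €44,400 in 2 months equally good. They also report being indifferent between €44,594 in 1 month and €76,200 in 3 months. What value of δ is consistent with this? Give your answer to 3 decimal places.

Both payoffs in the second observation are in the future, so β drops out: δ^1·44594 = δ^3·76200 ⇒ δ^2 = 44594/76200 = 0.58522, so δ = 0.76500.

δ ≈ 0.765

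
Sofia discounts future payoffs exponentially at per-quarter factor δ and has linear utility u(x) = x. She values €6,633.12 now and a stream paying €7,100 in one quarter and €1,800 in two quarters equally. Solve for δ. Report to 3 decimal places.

δ ≈ 0.780

Equating present values: 6633.12 = 7100δ + 1800δ².
That is, 1800δ² + 7100δ − 6633.12 = 0, a quadratic in δ.
By the quadratic formula (taking the positive root), δ = (−7100 + √98168464.00) / 3600 ≈ 0.780.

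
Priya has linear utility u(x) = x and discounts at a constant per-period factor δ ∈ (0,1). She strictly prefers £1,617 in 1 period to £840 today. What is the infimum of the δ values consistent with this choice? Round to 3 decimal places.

The preference means 840 < δ·1617.
So δ > 840/1617 = 0.51948.

δ > 0.519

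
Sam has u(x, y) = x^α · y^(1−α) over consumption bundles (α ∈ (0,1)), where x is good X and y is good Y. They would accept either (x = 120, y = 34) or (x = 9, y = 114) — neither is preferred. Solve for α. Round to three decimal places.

α ≈ 0.318

The Cobb–Douglas utilities coincide, so 120^α·34^(1−α) = 9^α·114^(1−α).
(120/9)^α = (114/34)^(1−α); take logs: α·ln(120/9) = (1−α)·ln(114/34), i.e. α·2.590267 = (1−α)·1.209838.
Thus α·(3.800105) = 1.209838, so α = 1.209838/3.800105 ≈ 0.318.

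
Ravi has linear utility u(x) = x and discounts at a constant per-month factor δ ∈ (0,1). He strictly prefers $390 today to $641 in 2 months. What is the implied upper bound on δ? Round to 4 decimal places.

The preference means 390 > δ^2·641.
Hence δ^2 < 390/641 = 0.60842, and x ↦ x^(1/2) is increasing on (0,∞).
δ < 0.60842^(1/2) = 0.7800.

δ < 0.7800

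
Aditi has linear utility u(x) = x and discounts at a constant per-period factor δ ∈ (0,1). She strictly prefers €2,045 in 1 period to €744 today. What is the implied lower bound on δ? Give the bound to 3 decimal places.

δ > 0.364

The preference means 744 < δ·2045.
Dividing through by 2045 gives δ > 0.36381.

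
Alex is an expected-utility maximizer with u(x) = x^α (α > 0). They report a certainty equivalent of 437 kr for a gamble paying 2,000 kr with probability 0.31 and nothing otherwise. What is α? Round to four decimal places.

EU(lottery) = 0.31·2000^α + 0.69·0 = 0.31·2000^α.
Equating: 437^α = 0.31·2000^α, i.e. 0.2185^α = 0.31.
Take logs: α = ln 0.31 / ln(437/2000) ≈ 0.770024.

α ≈ 0.7700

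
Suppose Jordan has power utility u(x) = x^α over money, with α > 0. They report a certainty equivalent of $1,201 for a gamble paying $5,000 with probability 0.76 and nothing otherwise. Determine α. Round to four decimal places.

Since u(0) = 0, the lottery's EU is 0.76·5000^α.
Equating: 1201^α = 0.76·5000^α, i.e. 0.2402^α = 0.76.
α = ln(0.76) / ln(1201/5000) = -0.2744368/-1.4262834 ≈ 0.1924.

α ≈ 0.1924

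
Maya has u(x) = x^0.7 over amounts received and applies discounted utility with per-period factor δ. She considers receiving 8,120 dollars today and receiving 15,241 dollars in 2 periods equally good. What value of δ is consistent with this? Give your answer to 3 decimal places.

δ ≈ 0.802

Indifference means u(8120) = δ^2 · u(15241), so δ^2 = u(8120)/u(15241).
With u(x) = x^0.7: δ^2 = 8120^0.7/15241^0.7 = (8120/15241)^0.7 = 0.64355.
Hence δ = (0.64355)^(1/2) = 0.80221.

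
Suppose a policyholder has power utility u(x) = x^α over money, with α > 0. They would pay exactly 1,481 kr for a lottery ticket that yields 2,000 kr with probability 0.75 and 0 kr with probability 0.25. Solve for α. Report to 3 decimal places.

α ≈ 0.958

The lottery's expected utility is 0.75·u(2000) + 0.25·u(0) = 0.75·2000^α (since u(0) = 0 for α > 0).
Indifference: 1481^α = 0.75·2000^α, so (1481/2000)^α = 0.75.
Taking logs: α·ln(1481/2000) = ln(0.75), so α = -0.287682 / -0.300430 ≈ 0.958.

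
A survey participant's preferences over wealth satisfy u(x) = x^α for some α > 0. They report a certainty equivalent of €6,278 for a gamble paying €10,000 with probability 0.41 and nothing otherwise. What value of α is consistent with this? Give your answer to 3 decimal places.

α ≈ 1.915

The lottery's expected utility is 0.41·u(10000) + 0.59·u(0) = 0.41·10000^α (since u(0) = 0 for α > 0).
Indifference: 6278^α = 0.41·10000^α, so (6278/10000)^α = 0.41.
Taking logs: α·ln(6278/10000) = ln(0.41), so α = -0.891598 / -0.465534 ≈ 1.915.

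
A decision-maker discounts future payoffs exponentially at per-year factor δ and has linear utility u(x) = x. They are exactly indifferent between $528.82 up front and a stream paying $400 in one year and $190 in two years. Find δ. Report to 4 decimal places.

Present value of the stream is 400·δ + 190·δ². Indifference gives 400δ + 190δ² = 528.82.
That is, 190δ² + 400δ − 528.82 = 0, a quadratic in δ.
The positive root is δ = [−400 + √(400² + 4·190·528.82)] / (2·190) = (−400 + 749.602)/380 ≈ 0.9200.

δ ≈ 0.9200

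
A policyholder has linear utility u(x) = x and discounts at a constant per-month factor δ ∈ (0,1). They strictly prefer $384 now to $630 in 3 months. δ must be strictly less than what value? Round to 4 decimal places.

δ < 0.8479

The preference means 384 > δ^3·630.
Dividing by 630: δ^3 < 0.60952. Both sides are positive, so the cube root keeps the direction.
δ < (384/630)^(1/3) ≈ 0.8479.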